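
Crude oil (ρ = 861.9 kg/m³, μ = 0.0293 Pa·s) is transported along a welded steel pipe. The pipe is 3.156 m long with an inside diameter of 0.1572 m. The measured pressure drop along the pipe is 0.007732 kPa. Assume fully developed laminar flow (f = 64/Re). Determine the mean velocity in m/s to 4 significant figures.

For laminar flow, f = 64/Re with Re = ρVD/μ, so Darcy-Weisbach reduces to ΔP = 32μLV/D². Solving for V: V = ΔP·D²/(32μL) = 7.732·(0.1572)²/(32·0.0293·3.156) = 0.06457 m/s.
Check: Re = ρVD/μ = 861.9·0.06457·0.1572/0.0293 = 298.6 < 2300, so the laminar assumption holds.

V ≈ 0.06457 m/s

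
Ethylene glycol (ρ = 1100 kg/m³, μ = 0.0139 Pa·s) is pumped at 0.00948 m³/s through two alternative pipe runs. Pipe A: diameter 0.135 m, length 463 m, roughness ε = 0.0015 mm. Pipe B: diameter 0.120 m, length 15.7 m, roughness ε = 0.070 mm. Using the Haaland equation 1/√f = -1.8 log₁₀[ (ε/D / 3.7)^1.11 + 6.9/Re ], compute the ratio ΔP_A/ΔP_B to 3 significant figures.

ΔP_A/ΔP_B ≈ 16.6

Pipe A: V = Q/A = 0.00948/0.01431 = 0.6623 m/s; Re = 7076; ε/D = 1.11e-05; Haaland → f = 0.03405; ΔP_A = f(L/D)(ρV²/2) = 2.818e+04 Pa.
Pipe B: V = Q/A = 0.00948/0.01131 = 0.8382 m/s; Re = 7960; ε/D = 0.000583; Haaland → f = 0.03355; ΔP_B = f(L/D)(ρV²/2) = 1696 Pa.
ΔP_A/ΔP_B = 2.818e+04/1696 = 16.6.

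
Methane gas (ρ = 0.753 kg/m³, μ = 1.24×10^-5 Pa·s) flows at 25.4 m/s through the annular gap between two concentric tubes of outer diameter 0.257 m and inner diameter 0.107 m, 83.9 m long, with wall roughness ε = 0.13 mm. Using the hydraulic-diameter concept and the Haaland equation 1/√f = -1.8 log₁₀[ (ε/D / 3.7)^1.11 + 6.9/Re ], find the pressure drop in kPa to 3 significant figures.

Hydraulic diameter D_h = 4A/P = D_o - D_i = 0.257 - 0.107 = 0.15 m.
Re = ρVD_h/μ = 0.753·25.4·0.15/1.24e-05 = 2.314e+05.
ε/D_h = 0.00013/0.15 = 0.000867; Haaland gives 1/√f = -1.8 log₁₀[9.34e-05+2.98e-05] = 7.037, so f = 0.0202.
ΔP = f(L/D_h)(ρV²/2) = 0.0202·83.9/0.15·242.9 = 2744 Pa.
ΔP = 2.74 kPa.

ΔP ≈ 2.74 kPa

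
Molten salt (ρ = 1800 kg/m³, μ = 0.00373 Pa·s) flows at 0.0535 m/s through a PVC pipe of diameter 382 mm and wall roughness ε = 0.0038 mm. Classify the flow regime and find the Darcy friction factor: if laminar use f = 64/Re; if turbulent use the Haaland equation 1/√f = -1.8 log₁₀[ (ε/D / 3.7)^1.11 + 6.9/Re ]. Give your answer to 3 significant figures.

f ≈ 0.0310

Re = ρVD/μ = 1800·0.0535·0.382/0.00373 = 9862.
Re > 4000 → turbulent. ε/D = 3.8e-06/0.382 = 9.95e-06; Haaland: 1/√f = -1.8 log₁₀[6.56e-07 + 0.0007] = 5.679, so f = 0.03101.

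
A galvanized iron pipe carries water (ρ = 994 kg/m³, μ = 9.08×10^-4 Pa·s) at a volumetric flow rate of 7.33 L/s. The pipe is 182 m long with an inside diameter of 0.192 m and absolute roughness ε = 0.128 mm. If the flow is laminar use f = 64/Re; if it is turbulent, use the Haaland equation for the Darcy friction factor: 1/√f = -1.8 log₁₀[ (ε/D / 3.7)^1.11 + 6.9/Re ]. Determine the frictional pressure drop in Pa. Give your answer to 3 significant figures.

Q = 7.33 L/s = 7.33/1000 = 0.00733 m³/s.
Cross-sectional area A = πD²/4 = π(0.192)²/4 = 0.02895 m²; mean velocity V = Q/A = 0.00733/0.02895 = 0.2532 m/s.
Reynolds number Re = ρVD/μ = 994 · 0.2532 · 0.192 / 0.000908 = 5.321e+04.
Re > 4000 → turbulent. Relative roughness ε/D = 0.000128/0.192 = 0.000667. Haaland: 1/√f = -1.8 log₁₀[(0.000667/3.7)^1.11 + 6.9/5.321e+04] = -1.8 log₁₀[6.98e-05 + 0.00013] = 6.66, so f = 0.02254.
Darcy-Weisbach: ΔP = f(L/D)(ρV²/2) = 0.02254·(182/0.192)·(994·0.2532²/2) = 0.02254·947.9·31.86 = 680.7 Pa.

ΔP ≈ 681 Pa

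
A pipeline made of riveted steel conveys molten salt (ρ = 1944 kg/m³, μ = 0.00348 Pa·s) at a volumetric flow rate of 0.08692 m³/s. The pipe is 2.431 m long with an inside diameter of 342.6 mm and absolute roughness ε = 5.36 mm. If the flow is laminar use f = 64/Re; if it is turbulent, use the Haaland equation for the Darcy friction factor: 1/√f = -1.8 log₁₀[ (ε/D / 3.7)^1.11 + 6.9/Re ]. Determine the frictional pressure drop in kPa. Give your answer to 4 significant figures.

ΔP ≈ 0.2741 kPa

Cross-sectional area A = πD²/4 = π(0.3426)²/4 = 0.09219 m²; mean velocity V = Q/A = 0.08692/0.09219 = 0.9429 m/s.
Reynolds number Re = ρVD/μ = 1944 · 0.9429 · 0.3426 / 0.00348 = 1.805e+05.
Re > 4000 → turbulent. Relative roughness ε/D = 0.00536/0.3426 = 0.0156. Haaland: 1/√f = -1.8 log₁₀[(0.0156/3.7)^1.11 + 6.9/1.805e+05] = -1.8 log₁₀[0.00232 + 3.82e-05] = 4.73, so f = 0.04469.
Darcy-Weisbach: ΔP = f(L/D)(ρV²/2) = 0.04469·(2.431/0.3426)·(1944·0.9429²/2) = 0.04469·7.096·864.1 = 274.1 Pa.
ΔP = 274.1 Pa = 0.2741 kPa.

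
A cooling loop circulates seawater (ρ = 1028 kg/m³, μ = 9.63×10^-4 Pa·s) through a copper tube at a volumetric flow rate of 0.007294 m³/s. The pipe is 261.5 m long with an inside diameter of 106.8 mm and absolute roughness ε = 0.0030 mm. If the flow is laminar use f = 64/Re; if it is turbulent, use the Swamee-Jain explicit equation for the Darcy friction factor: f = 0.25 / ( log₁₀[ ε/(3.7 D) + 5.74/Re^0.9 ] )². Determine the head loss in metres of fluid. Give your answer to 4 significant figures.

h_f ≈ 1.515 m

Cross-sectional area A = πD²/4 = π(0.1068)²/4 = 0.008958 m²; mean velocity V = Q/A = 0.007294/0.008958 = 0.8142 m/s.
Reynolds number Re = ρVD/μ = 1028 · 0.8142 · 0.1068 / 0.000963 = 9.283e+04.
Re > 4000 → turbulent. Relative roughness ε/D = 3e-06/0.1068 = 2.81e-05. Swamee-Jain: f = 0.25/(log₁₀[2.81e-05/3.7 + 5.74/9.283e+04^0.9])² = 0.25/(log₁₀[7.59e-06 + 0.000194])² = 0.25/(-3.695)² = 0.01831.
Darcy-Weisbach: ΔP = f(L/D)(ρV²/2) = 0.01831·(261.5/0.1068)·(1028·0.8142²/2) = 0.01831·2449·340.7 = 1.527e+04 Pa.
Head loss h_f = ΔP/(ρg) = 1.527e+04/(1028·9.81) = 1.515 m.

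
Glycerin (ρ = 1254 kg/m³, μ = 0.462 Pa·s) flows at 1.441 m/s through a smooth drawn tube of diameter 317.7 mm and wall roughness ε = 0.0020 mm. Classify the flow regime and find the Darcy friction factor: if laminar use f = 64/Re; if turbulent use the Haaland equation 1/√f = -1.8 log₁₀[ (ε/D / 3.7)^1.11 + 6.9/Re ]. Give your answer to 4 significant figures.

f ≈ 0.05150

Re = ρVD/μ = 1254·1.441·0.3177/0.462 = 1243.
Re < 2300 → laminar, so f = 64/Re = 0.0515 (roughness is irrelevant in laminar flow).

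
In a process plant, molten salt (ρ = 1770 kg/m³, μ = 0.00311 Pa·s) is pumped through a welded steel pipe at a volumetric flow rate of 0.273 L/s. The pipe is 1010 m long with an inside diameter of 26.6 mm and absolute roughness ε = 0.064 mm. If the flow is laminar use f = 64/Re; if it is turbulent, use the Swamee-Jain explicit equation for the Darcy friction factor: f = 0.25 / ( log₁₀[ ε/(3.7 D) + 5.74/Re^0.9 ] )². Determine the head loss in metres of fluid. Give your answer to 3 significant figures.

h_f ≈ 17.3 m

Q = 0.273 L/s = 0.273/1000 = 0.000273 m³/s.
Cross-sectional area A = πD²/4 = π(0.0266)²/4 = 0.0005557 m²; mean velocity V = Q/A = 0.000273/0.0005557 = 0.4913 m/s.
Reynolds number Re = ρVD/μ = 1770 · 0.4913 · 0.0266 / 0.00311 = 7437.
Re > 4000 → turbulent. Relative roughness ε/D = 6.4e-05/0.0266 = 0.00241. Swamee-Jain: f = 0.25/(log₁₀[0.00241/3.7 + 5.74/7437^0.9])² = 0.25/(log₁₀[0.00065 + 0.00188])² = 0.25/(-2.596)² = 0.03708.
Darcy-Weisbach: ΔP = f(L/D)(ρV²/2) = 0.03708·(1010/0.0266)·(1770·0.4913²/2) = 0.03708·3.797e+04·213.6 = 3.007e+05 Pa.
Head loss h_f = ΔP/(ρg) = 3.007e+05/(1770·9.81) = 17.3 m.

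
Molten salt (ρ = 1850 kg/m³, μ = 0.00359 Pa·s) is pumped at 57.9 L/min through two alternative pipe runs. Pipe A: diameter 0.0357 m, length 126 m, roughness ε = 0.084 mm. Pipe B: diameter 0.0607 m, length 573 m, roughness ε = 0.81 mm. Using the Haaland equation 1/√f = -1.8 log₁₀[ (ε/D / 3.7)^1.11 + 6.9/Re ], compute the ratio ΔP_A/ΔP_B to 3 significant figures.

Pipe A: V = Q/A = 0.000965/0.001001 = 0.9641 m/s; Re = 1.774e+04; ε/D = 0.00235; Haaland → f = 0.03066; ΔP_A = f(L/D)(ρV²/2) = 9.304e+04 Pa.
Pipe B: V = Q/A = 0.000965/0.002894 = 0.3335 m/s; Re = 1.043e+04; ε/D = 0.0133; Haaland → f = 0.04621; ΔP_B = f(L/D)(ρV²/2) = 4.487e+04 Pa.
ΔP_A/ΔP_B = 9.304e+04/4.487e+04 = 2.07.

ΔP_A/ΔP_B ≈ 2.07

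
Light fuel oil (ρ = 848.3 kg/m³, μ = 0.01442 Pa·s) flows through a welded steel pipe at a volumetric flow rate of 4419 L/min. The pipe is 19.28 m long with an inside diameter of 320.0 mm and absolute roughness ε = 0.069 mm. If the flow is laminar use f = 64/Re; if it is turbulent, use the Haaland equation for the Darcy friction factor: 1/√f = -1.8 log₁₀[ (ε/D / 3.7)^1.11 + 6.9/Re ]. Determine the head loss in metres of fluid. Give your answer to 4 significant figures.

Q = 4419 L/min = 4419/60000 = 0.07365 m³/s.
Cross-sectional area A = πD²/4 = π(0.32)²/4 = 0.08042 m²; mean velocity V = Q/A = 0.07365/0.08042 = 0.9158 m/s.
Reynolds number Re = ρVD/μ = 848.3 · 0.9158 · 0.32 / 0.0144 = 1.724e+04.
Re > 4000 → turbulent. Relative roughness ε/D = 6.9e-05/0.32 = 0.000216. Haaland: 1/√f = -1.8 log₁₀[(0.000216/3.7)^1.11 + 6.9/1.724e+04] = -1.8 log₁₀[1.99e-05 + 0.0004] = 6.078, so f = 0.02707.
Darcy-Weisbach: ΔP = f(L/D)(ρV²/2) = 0.02707·(19.28/0.32)·(848.3·0.9158²/2) = 0.02707·60.25·355.7 = 580.2 Pa.
Head loss h_f = ΔP/(ρg) = 580.2/(848.3·9.81) = 0.06972 m.

h_f ≈ 0.06972 m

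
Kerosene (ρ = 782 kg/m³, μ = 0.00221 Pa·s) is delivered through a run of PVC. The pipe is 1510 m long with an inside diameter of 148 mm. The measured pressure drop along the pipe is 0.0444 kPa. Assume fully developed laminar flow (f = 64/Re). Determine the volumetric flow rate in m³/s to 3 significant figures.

For laminar flow, f = 64/Re with Re = ρVD/μ, so Darcy-Weisbach reduces to ΔP = 32μLV/D². Solving for V: V = ΔP·D²/(32μL) = 44.4·(0.148)²/(32·0.00221·1510) = 0.009107 m/s.
Check: Re = ρVD/μ = 782·0.009107·0.148/0.00221 = 476.9 < 2300, so the laminar assumption holds.
Q = V·A = 0.009107·(π/4·0.148²) = 0.0001567 m³/s = 1.57×10^-4 m³/s.

Q ≈ 1.57×10^-4 m³/s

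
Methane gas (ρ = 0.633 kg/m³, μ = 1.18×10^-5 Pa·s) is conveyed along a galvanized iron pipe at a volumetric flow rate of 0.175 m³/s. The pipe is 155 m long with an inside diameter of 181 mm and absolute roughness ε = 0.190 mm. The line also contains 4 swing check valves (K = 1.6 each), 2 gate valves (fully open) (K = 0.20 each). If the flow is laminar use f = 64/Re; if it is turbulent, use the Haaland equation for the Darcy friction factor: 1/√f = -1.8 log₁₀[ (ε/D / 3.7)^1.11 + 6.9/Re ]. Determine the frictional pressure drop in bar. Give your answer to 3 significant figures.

Cross-sectional area A = πD²/4 = π(0.181)²/4 = 0.02573 m²; mean velocity V = Q/A = 0.175/0.02573 = 6.801 m/s.
Reynolds number Re = ρVD/μ = 0.633 · 6.801 · 0.181 / 1.18e-05 = 6.604e+04.
Re > 4000 → turbulent. Relative roughness ε/D = 0.00019/0.181 = 0.00105. Haaland: 1/√f = -1.8 log₁₀[(0.00105/3.7)^1.11 + 6.9/6.604e+04] = -1.8 log₁₀[0.000116 + 0.000104] = 6.584, so f = 0.02307.
Total minor-loss coefficient ΣK = 4·1.6 + 2·0.2 = 6.8.
ΔP = [f·L/D + ΣK]·(ρV²/2) = [0.02307·155/0.181 + 6.8]·(0.633·6.801²/2) = [19.76 + 6.8]·14.64 = 388.8 Pa.
ΔP = 388.8 Pa = 0.00389 bar.

ΔP ≈ 0.00389 bar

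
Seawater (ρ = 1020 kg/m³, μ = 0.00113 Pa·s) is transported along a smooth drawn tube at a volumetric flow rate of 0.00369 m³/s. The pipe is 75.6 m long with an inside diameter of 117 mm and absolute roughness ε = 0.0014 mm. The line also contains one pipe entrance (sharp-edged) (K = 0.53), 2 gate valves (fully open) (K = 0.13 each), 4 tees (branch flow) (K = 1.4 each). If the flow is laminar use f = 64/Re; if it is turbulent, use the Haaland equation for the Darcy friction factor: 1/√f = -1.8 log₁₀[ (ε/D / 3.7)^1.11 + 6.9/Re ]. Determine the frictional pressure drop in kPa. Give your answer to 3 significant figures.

Cross-sectional area A = πD²/4 = π(0.117)²/4 = 0.01075 m²; mean velocity V = Q/A = 0.00369/0.01075 = 0.3432 m/s.
Reynolds number Re = ρVD/μ = 1020 · 0.3432 · 0.117 / 0.00113 = 3.625e+04.
Re > 4000 → turbulent. Relative roughness ε/D = 1.4e-06/0.117 = 1.2e-05. Haaland: 1/√f = -1.8 log₁₀[(1.2e-05/3.7)^1.11 + 6.9/3.625e+04] = -1.8 log₁₀[8.05e-07 + 0.00019] = 6.693, so f = 0.02232.
Total minor-loss coefficient ΣK = 1·0.53 + 2·0.13 + 4·1.4 = 6.39.
ΔP = [f·L/D + ΣK]·(ρV²/2) = [0.02232·75.6/0.117 + 6.39]·(1020·0.3432²/2) = [14.42 + 6.39]·60.08 = 1250 Pa.
ΔP = 1250 Pa = 1.25 kPa.

ΔP ≈ 1.25 kPa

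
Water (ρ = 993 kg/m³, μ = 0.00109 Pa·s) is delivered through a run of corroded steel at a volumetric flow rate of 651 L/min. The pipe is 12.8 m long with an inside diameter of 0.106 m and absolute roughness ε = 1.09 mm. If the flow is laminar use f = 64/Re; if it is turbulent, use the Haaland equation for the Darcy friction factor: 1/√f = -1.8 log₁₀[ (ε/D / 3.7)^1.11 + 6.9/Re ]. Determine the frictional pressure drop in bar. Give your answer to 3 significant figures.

Q = 651 L/min = 651/60000 = 0.01085 m³/s.
Cross-sectional area A = πD²/4 = π(0.106)²/4 = 0.008825 m²; mean velocity V = Q/A = 0.01085/0.008825 = 1.229 m/s.
Reynolds number Re = ρVD/μ = 993 · 1.229 · 0.106 / 0.00109 = 1.187e+05.
Re > 4000 → turbulent. Relative roughness ε/D = 0.00109/0.106 = 0.0103. Haaland: 1/√f = -1.8 log₁₀[(0.0103/3.7)^1.11 + 6.9/1.187e+05] = -1.8 log₁₀[0.00145 + 5.81e-05] = 5.076, so f = 0.0388.
Darcy-Weisbach: ΔP = f(L/D)(ρV²/2) = 0.0388·(12.8/0.106)·(993·1.229²/2) = 0.0388·120.8·750.5 = 3517 Pa.
ΔP = 3517 Pa = 0.0352 bar.

ΔP ≈ 0.0352 bar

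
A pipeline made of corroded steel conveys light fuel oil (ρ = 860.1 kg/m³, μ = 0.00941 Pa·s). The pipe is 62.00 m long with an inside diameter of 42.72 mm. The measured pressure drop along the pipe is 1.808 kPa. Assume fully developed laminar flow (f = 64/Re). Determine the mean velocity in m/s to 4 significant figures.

For laminar flow, f = 64/Re with Re = ρVD/μ, so Darcy-Weisbach reduces to ΔP = 32μLV/D². Solving for V: V = ΔP·D²/(32μL) = 1808·(0.04272)²/(32·0.00941·62) = 0.1767 m/s.
Check: Re = ρVD/μ = 860.1·0.1767·0.04272/0.00941 = 690.1 < 2300, so the laminar assumption holds.

V ≈ 0.1767 m/s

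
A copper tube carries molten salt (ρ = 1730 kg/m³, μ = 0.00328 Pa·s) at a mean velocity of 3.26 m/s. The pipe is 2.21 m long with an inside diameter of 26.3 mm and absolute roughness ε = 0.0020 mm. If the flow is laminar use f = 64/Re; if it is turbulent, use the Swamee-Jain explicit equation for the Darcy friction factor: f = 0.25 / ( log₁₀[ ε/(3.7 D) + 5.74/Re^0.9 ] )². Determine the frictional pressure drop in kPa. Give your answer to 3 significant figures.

ΔP ≈ 16.6 kPa

Reynolds number Re = ρVD/μ = 1730 · 3.26 · 0.0263 / 0.00328 = 4.522e+04.
Re > 4000 → turbulent. Relative roughness ε/D = 2e-06/0.0263 = 7.6e-05. Swamee-Jain: f = 0.25/(log₁₀[7.6e-05/3.7 + 5.74/4.522e+04^0.9])² = 0.25/(log₁₀[2.06e-05 + 0.000371])² = 0.25/(-3.407)² = 0.02153.
Darcy-Weisbach: ΔP = f(L/D)(ρV²/2) = 0.02153·(2.21/0.0263)·(1730·3.26²/2) = 0.02153·84.03·9193 = 1.663e+04 Pa.
ΔP = 1.663e+04 Pa = 16.6 kPa.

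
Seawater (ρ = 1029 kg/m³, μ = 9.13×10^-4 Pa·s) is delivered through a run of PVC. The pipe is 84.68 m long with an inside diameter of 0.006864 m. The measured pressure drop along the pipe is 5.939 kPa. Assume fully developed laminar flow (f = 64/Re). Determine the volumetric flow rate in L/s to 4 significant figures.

For laminar flow, f = 64/Re with Re = ρVD/μ, so Darcy-Weisbach reduces to ΔP = 32μLV/D². Solving for V: V = ΔP·D²/(32μL) = 5939·(0.006864)²/(32·0.000913·84.68) = 0.1131 m/s.
Check: Re = ρVD/μ = 1029·0.1131·0.006864/0.000913 = 875 < 2300, so the laminar assumption holds.
Q = V·A = 0.1131·(π/4·0.006864²) = 4.185e-06 m³/s = 0.004185 L/s.

Q ≈ 0.004185 L/s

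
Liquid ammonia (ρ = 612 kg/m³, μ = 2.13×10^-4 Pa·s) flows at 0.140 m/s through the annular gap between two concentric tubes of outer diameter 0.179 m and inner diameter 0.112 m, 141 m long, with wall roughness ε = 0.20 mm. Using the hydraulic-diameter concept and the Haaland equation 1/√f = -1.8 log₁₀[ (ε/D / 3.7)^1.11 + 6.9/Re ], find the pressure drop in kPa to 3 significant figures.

Hydraulic diameter D_h = 4A/P = D_o - D_i = 0.179 - 0.112 = 0.067 m.
Re = ρVD_h/μ = 612·0.14·0.067/0.000213 = 2.695e+04.
ε/D_h = 0.0002/0.067 = 0.00299; Haaland gives 1/√f = -1.8 log₁₀[0.000369+0.000256] = 5.768, so f = 0.03006.
ΔP = f(L/D_h)(ρV²/2) = 0.03006·141/0.067·5.998 = 379.4 Pa.
ΔP = 0.379 kPa.

ΔP ≈ 0.379 kPa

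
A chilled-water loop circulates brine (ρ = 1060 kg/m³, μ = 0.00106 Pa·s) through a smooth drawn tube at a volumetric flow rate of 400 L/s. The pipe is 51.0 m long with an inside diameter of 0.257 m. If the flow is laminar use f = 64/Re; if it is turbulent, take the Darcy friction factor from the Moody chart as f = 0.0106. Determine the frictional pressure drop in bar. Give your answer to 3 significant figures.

Q = 400 L/s = 400/1000 = 0.4 m³/s.
Cross-sectional area A = πD²/4 = π(0.257)²/4 = 0.05187 m²; mean velocity V = Q/A = 0.4/0.05187 = 7.711 m/s.
Reynolds number Re = ρVD/μ = 1060 · 7.711 · 0.257 / 0.00106 = 1.982e+06.
Re > 4000 → turbulent; use the Moody-chart value f = 0.0106.
Darcy-Weisbach: ΔP = f(L/D)(ρV²/2) = 0.0106·(51/0.257)·(1060·7.711²/2) = 0.0106·198.4·3.151e+04 = 6.629e+04 Pa.
ΔP = 6.629e+04 Pa = 0.663 bar.

ΔP ≈ 0.663 bar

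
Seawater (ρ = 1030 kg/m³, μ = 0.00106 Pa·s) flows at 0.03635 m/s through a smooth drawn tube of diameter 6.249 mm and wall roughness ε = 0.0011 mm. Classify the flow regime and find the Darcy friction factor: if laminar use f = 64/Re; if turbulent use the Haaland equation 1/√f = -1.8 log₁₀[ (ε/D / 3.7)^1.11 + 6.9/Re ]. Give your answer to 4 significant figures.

f ≈ 0.2900

Re = ρVD/μ = 1030·0.03635·0.006249/0.00106 = 220.7.
Re < 2300 → laminar, so f = 64/Re = 0.29 (roughness is irrelevant in laminar flow).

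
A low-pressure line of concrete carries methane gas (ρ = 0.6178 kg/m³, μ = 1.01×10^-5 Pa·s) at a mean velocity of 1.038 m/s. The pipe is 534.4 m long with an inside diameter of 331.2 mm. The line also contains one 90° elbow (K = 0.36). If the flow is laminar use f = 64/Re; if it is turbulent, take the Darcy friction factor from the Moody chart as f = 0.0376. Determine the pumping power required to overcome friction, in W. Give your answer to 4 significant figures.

P ≈ 1.816 W

Reynolds number Re = ρVD/μ = 0.6178 · 1.038 · 0.3312 / 1.01e-05 = 2.103e+04.
Re > 4000 → turbulent; use the Moody-chart value f = 0.0376.
Total minor-loss coefficient ΣK = 1·0.36 = 0.36.
ΔP = [f·L/D + ΣK]·(ρV²/2) = [0.0376·534.4/0.3312 + 0.36]·(0.6178·1.038²/2) = [60.67 + 0.36]·0.3328 = 20.31 Pa.
Q = V·A = 1.038·0.08615 = 0.08943 m³/s.
Pumping power P = QΔP = 0.08943·20.31 = 1.8164 W = 1.816 W.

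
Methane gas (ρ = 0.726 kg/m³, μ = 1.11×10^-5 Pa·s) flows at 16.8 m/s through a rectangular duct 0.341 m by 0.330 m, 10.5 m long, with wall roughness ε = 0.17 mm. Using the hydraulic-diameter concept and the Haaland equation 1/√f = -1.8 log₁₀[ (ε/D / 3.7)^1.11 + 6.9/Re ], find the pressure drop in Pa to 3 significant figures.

Hydraulic diameter D_h = 4A/P = 4·(0.341·0.33)/(2·(0.341+0.33)) = 0.4501/1.342 = 0.3354 m.
Re = ρVD_h/μ = 0.726·16.8·0.3354/1.11e-05 = 3.686e+05.
ε/D_h = 0.00017/0.3354 = 0.000507; Haaland gives 1/√f = -1.8 log₁₀[5.15e-05+1.87e-05] = 7.476, so f = 0.01789.
ΔP = f(L/D_h)(ρV²/2) = 0.01789·10.5/0.3354·102.5 = 57.38 Pa.

ΔP ≈ 57.4 Pa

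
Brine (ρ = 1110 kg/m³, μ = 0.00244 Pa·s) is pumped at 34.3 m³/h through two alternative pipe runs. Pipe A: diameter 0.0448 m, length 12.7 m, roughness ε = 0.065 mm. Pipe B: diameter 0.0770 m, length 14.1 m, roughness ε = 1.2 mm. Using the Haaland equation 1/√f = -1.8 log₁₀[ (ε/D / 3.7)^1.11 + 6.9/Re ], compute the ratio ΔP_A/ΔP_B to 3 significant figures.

ΔP_A/ΔP_B ≈ 6.94

Pipe A: V = Q/A = 0.009528/0.001576 = 6.044 m/s; Re = 1.232e+05; ε/D = 0.00145; Haaland → f = 0.02311; ΔP_A = f(L/D)(ρV²/2) = 1.328e+05 Pa.
Pipe B: V = Q/A = 0.009528/0.004657 = 2.046 m/s; Re = 7.167e+04; ε/D = 0.0156; Haaland → f = 0.04499; ΔP_B = f(L/D)(ρV²/2) = 1.914e+04 Pa.
ΔP_A/ΔP_B = 1.328e+05/1.914e+04 = 6.94.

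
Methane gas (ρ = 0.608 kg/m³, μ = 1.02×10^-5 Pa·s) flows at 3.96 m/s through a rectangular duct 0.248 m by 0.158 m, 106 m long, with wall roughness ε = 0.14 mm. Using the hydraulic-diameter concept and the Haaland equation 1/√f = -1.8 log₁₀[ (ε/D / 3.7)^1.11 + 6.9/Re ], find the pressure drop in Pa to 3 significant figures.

Hydraulic diameter D_h = 4A/P = 4·(0.248·0.158)/(2·(0.248+0.158)) = 0.1567/0.812 = 0.193 m.
Re = ρVD_h/μ = 0.608·3.96·0.193/1.02e-05 = 4.556e+04.
ε/D_h = 0.00014/0.193 = 0.000725; Haaland gives 1/√f = -1.8 log₁₀[7.66e-05+0.000151] = 6.555, so f = 0.02327.
ΔP = f(L/D_h)(ρV²/2) = 0.02327·106/0.193·4.767 = 60.92 Pa.

ΔP ≈ 60.9 Pa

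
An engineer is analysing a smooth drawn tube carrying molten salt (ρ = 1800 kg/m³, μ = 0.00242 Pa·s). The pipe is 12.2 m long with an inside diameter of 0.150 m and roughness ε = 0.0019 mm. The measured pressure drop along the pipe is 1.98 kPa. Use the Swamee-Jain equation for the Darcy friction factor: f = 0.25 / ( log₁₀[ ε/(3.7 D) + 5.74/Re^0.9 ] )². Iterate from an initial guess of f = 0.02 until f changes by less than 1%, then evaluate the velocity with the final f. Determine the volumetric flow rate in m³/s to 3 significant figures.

Q ≈ 0.0225 m³/s

Rearranging Darcy-Weisbach: V = √(2·ΔP·D/(f·L·ρ)). With ε/D = 1.9e-06/0.15 = 1.27e-05, iterate starting from f = 0.02:
  f = 0.02 → V = √(2·1980·0.15/(0.02·12.2·1800)) = 1.163 m/s; Re = ρVD/μ = 1.298e+05; f → 0.01702
  f = 0.01702 → V = 1.261 m/s; Re = 1.407e+05; f → 0.01675
  f = 0.01675 → V = 1.271 m/s; Re = 1.418e+05; f → 0.01672
Converged (Δf/f < 1%). With the final f = 0.01672: V = √(2·1980·0.15/(0.01672·12.2·1800)) = 1.272 m/s.
Q = V·A = 1.272·(π/4·0.15²) = 0.02247 m³/s = 0.0225 m³/s.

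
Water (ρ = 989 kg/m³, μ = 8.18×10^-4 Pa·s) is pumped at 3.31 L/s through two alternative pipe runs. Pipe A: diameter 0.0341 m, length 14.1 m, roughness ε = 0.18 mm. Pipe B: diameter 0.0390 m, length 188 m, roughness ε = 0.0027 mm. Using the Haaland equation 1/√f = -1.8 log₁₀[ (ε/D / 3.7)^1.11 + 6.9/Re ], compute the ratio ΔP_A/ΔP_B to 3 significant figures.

ΔP_A/ΔP_B ≈ 0.268

Pipe A: V = Q/A = 0.00331/0.0009133 = 3.624 m/s; Re = 1.494e+05; ε/D = 0.00528; Haaland → f = 0.03149; ΔP_A = f(L/D)(ρV²/2) = 8.458e+04 Pa.
Pipe B: V = Q/A = 0.00331/0.001195 = 2.771 m/s; Re = 1.307e+05; ε/D = 6.92e-05; Haaland → f = 0.01722; ΔP_B = f(L/D)(ρV²/2) = 3.152e+05 Pa.
ΔP_A/ΔP_B = 8.458e+04/3.152e+05 = 0.268.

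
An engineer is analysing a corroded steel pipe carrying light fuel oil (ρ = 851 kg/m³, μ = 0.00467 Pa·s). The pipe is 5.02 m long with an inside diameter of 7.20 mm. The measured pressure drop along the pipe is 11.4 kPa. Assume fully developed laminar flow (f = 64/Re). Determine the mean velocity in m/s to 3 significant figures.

V ≈ 0.788 m/s

For laminar flow, f = 64/Re with Re = ρVD/μ, so Darcy-Weisbach reduces to ΔP = 32μLV/D². Solving for V: V = ΔP·D²/(32μL) = 1.14e+04·(0.0072)²/(32·0.00467·5.02) = 0.7878 m/s.
Check: Re = ρVD/μ = 851·0.7878·0.0072/0.00467 = 1034 < 2300, so the laminar assumption holds.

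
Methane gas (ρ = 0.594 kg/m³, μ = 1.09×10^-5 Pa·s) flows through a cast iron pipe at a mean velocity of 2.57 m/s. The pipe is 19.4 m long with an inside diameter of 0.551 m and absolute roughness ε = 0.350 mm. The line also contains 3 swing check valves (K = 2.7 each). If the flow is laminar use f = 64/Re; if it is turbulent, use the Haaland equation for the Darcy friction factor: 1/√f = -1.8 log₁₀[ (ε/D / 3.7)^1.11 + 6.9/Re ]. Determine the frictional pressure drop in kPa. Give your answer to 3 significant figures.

ΔP ≈ 0.0174 kPa

Reynolds number Re = ρVD/μ = 0.594 · 2.57 · 0.551 / 1.09e-05 = 7.717e+04.
Re > 4000 → turbulent. Relative roughness ε/D = 0.00035/0.551 = 0.000635. Haaland: 1/√f = -1.8 log₁₀[(0.000635/3.7)^1.11 + 6.9/7.717e+04] = -1.8 log₁₀[6.62e-05 + 8.94e-05] = 6.855, so f = 0.02128.
Total minor-loss coefficient ΣK = 3·2.7 = 8.1.
ΔP = [f·L/D + ΣK]·(ρV²/2) = [0.02128·19.4/0.551 + 8.1]·(0.594·2.57²/2) = [0.7494 + 8.1]·1.962 = 17.36 Pa.
ΔP = 17.36 Pa = 0.0174 kPa.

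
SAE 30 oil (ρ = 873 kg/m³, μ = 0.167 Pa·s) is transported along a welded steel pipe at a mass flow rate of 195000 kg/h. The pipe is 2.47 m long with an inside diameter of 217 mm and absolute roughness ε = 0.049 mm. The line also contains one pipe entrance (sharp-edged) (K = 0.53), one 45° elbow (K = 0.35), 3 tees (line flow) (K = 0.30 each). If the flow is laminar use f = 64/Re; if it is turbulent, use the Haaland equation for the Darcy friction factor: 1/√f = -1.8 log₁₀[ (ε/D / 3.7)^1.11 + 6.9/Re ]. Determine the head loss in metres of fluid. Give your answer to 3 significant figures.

ṁ = 195000 kg/h = 195000/3600 = 54.17 kg/s.
A = πD²/4 = π(0.217)²/4 = 0.03698 m²; mean velocity V = ṁ/(ρA) = 54.17/(873 · 0.03698) = 1.678 m/s.
Reynolds number Re = ρVD/μ = 873 · 1.678 · 0.217 / 0.167 = 1903.
Re < 2300 → laminar flow, so f = 64/Re = 64/1903 = 0.03363 (the turbulent correlation is not needed).
Total minor-loss coefficient ΣK = 1·0.53 + 1·0.35 + 3·0.3 = 1.78.
ΔP = [f·L/D + ΣK]·(ρV²/2) = [0.03363·2.47/0.217 + 1.78]·(873·1.678²/2) = [0.3828 + 1.78]·1229 = 2657 Pa.
Head loss h_f = ΔP/(ρg) = 2657/(873·9.81) = 0.310 m.

h_f ≈ 0.310 m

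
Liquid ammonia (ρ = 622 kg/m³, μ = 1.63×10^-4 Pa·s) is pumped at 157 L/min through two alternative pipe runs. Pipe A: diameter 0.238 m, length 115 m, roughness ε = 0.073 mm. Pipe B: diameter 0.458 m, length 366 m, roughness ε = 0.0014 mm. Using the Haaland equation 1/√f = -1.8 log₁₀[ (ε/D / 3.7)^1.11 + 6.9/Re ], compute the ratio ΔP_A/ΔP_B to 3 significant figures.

ΔP_A/ΔP_B ≈ 7.46

Pipe A: V = Q/A = 0.002617/0.04449 = 0.05882 m/s; Re = 5.342e+04; ε/D = 0.000307; Haaland → f = 0.02138; ΔP_A = f(L/D)(ρV²/2) = 11.11 Pa.
Pipe B: V = Q/A = 0.002617/0.1647 = 0.01588 m/s; Re = 2.776e+04; ε/D = 3.06e-06; Haaland → f = 0.02376; ΔP_B = f(L/D)(ρV²/2) = 1.49 Pa.
ΔP_A/ΔP_B = 11.11/1.49 = 7.46.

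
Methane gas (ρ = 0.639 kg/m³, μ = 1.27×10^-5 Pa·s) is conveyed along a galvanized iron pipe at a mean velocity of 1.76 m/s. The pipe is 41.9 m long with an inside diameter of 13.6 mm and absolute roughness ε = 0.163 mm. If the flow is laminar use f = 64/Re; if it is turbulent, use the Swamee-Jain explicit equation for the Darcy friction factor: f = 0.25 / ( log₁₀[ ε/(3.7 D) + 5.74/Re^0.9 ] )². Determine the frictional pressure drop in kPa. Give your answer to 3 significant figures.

Reynolds number Re = ρVD/μ = 0.639 · 1.76 · 0.0136 / 1.27e-05 = 1204.
Re < 2300 → laminar flow, so f = 64/Re = 64/1204 = 0.05314 (the turbulent correlation is not needed).
Darcy-Weisbach: ΔP = f(L/D)(ρV²/2) = 0.05314·(41.9/0.0136)·(0.639·1.76²/2) = 0.05314·3081·0.9897 = 162 Pa.
ΔP = 162 Pa = 0.162 kPa.

ΔP ≈ 0.162 kPa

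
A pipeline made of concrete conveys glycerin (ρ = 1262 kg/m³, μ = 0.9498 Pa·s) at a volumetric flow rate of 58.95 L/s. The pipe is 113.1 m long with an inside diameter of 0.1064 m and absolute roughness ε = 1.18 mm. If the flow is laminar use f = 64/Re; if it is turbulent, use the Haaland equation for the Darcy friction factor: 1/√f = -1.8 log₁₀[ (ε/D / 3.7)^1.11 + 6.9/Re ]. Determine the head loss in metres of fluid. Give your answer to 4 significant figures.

Q = 58.95 L/s = 58.95/1000 = 0.05895 m³/s.
Cross-sectional area A = πD²/4 = π(0.1064)²/4 = 0.008891 m²; mean velocity V = Q/A = 0.05895/0.008891 = 6.63 m/s.
Reynolds number Re = ρVD/μ = 1262 · 6.63 · 0.1064 / 0.95 = 937.3.
Re < 2300 → laminar flow, so f = 64/Re = 64/937.3 = 0.06828 (the turbulent correlation is not needed).
Darcy-Weisbach: ΔP = f(L/D)(ρV²/2) = 0.06828·(113.1/0.1064)·(1262·6.63²/2) = 0.06828·1063·2.774e+04 = 2.013e+06 Pa.
Head loss h_f = ΔP/(ρg) = 2.013e+06/(1262·9.81) = 162.6 m.

h_f ≈ 162.6 m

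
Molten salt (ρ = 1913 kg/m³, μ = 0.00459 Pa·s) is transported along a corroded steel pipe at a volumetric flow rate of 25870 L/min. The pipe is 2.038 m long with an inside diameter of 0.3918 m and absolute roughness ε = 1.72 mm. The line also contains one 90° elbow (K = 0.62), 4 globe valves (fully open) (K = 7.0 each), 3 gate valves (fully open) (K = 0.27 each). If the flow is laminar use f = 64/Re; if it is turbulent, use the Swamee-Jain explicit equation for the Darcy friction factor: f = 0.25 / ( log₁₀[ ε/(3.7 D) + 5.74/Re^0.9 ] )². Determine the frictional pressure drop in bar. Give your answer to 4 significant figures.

Q = 25870 L/min = 25870/60000 = 0.4312 m³/s.
Cross-sectional area A = πD²/4 = π(0.3918)²/4 = 0.1206 m²; mean velocity V = Q/A = 0.4312/0.1206 = 3.576 m/s.
Reynolds number Re = ρVD/μ = 1913 · 3.576 · 0.3918 / 0.00459 = 5.84e+05.
Re > 4000 → turbulent. Relative roughness ε/D = 0.00172/0.3918 = 0.00439. Swamee-Jain: f = 0.25/(log₁₀[0.00439/3.7 + 5.74/5.84e+05^0.9])² = 0.25/(log₁₀[0.00119 + 3.71e-05])² = 0.25/(-2.912)² = 0.02947.
Total minor-loss coefficient ΣK = 1·0.62 + 4·7 + 3·0.27 = 29.4.
ΔP = [f·L/D + ΣK]·(ρV²/2) = [0.02947·2.038/0.3918 + 29.4]·(1913·3.576²/2) = [0.1533 + 29.4]·1.223e+04 = 3.619e+05 Pa.
ΔP = 3.619e+05 Pa = 3.619 bar.

ΔP ≈ 3.619 bar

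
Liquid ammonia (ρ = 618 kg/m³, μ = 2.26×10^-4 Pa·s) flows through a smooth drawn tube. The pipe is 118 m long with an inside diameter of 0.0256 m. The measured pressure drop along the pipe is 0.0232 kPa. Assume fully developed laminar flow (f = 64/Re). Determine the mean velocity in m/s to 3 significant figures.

V ≈ 0.0178 m/s

For laminar flow, f = 64/Re with Re = ρVD/μ, so Darcy-Weisbach reduces to ΔP = 32μLV/D². Solving for V: V = ΔP·D²/(32μL) = 23.2·(0.0256)²/(32·0.000226·118) = 0.01782 m/s.
Check: Re = ρVD/μ = 618·0.01782·0.0256/0.000226 = 1247 < 2300, so the laminar assumption holds.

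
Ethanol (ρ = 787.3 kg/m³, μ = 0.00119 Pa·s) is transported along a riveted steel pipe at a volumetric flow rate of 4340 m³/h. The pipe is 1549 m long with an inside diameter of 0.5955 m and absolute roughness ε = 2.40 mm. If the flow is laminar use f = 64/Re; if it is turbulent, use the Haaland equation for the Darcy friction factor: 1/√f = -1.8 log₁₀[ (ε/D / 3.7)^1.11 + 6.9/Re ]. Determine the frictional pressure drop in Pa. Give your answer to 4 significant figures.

ΔP ≈ 548600 Pa

Q = 4340 m³/h = 4340/3600 = 1.206 m³/s.
Cross-sectional area A = πD²/4 = π(0.5955)²/4 = 0.2785 m²; mean velocity V = Q/A = 1.206/0.2785 = 4.328 m/s.
Reynolds number Re = ρVD/μ = 787.3 · 4.328 · 0.5955 / 0.00119 = 1.705e+06.
Re > 4000 → turbulent. Relative roughness ε/D = 0.0024/0.5955 = 0.00403. Haaland: 1/√f = -1.8 log₁₀[(0.00403/3.7)^1.11 + 6.9/1.705e+06] = -1.8 log₁₀[0.000514 + 4.05e-06] = 5.914, so f = 0.02859.
Darcy-Weisbach: ΔP = f(L/D)(ρV²/2) = 0.02859·(1549/0.5955)·(787.3·4.328²/2) = 0.02859·2601·7375 = 5.486e+05 Pa.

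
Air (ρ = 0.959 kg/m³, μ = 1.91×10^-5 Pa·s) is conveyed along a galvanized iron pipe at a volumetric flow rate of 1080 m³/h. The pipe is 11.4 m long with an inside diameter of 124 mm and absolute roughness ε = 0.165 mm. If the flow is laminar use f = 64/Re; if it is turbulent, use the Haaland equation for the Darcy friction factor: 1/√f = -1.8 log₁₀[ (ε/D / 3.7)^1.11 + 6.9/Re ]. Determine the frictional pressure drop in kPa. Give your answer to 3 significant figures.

ΔP ≈ 0.610 kPa

Q = 1080 m³/h = 1080/3600 = 0.3 m³/s.
Cross-sectional area A = πD²/4 = π(0.124)²/4 = 0.01208 m²; mean velocity V = Q/A = 0.3/0.01208 = 24.84 m/s.
Reynolds number Re = ρVD/μ = 0.959 · 24.84 · 0.124 / 1.91e-05 = 1.547e+05.
Re > 4000 → turbulent. Relative roughness ε/D = 0.000165/0.124 = 0.00133. Haaland: 1/√f = -1.8 log₁₀[(0.00133/3.7)^1.11 + 6.9/1.547e+05] = -1.8 log₁₀[0.00015 + 4.46e-05] = 6.678, so f = 0.02242.
Darcy-Weisbach: ΔP = f(L/D)(ρV²/2) = 0.02242·(11.4/0.124)·(0.959·24.84²/2) = 0.02242·91.94·295.9 = 610 Pa.
ΔP = 610 Pa = 0.610 kPa.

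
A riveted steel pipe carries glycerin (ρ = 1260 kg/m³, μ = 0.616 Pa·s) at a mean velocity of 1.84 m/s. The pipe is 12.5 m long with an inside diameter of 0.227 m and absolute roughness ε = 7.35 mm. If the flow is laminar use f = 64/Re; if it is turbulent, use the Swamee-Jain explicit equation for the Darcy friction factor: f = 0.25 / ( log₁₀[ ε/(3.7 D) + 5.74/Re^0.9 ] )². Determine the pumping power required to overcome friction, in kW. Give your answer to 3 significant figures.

Reynolds number Re = ρVD/μ = 1260 · 1.84 · 0.227 / 0.616 = 854.3.
Re < 2300 → laminar flow, so f = 64/Re = 64/854.3 = 0.07491 (the turbulent correlation is not needed).
Darcy-Weisbach: ΔP = f(L/D)(ρV²/2) = 0.07491·(12.5/0.227)·(1260·1.84²/2) = 0.07491·55.07·2133 = 8798 Pa.
Q = V·A = 1.84·0.04047 = 0.07447 m³/s.
Pumping power P = QΔP = 0.07447·8798 = 655.2 W = 0.655 kW.

P ≈ 0.655 kW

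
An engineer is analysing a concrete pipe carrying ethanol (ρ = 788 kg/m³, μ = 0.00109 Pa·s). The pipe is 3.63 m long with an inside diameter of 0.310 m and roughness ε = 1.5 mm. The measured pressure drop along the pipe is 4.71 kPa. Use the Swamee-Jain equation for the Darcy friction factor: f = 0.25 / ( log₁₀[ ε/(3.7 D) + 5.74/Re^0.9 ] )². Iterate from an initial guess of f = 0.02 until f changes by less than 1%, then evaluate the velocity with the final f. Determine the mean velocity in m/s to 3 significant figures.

V ≈ 5.81 m/s

Rearranging Darcy-Weisbach: V = √(2·ΔP·D/(f·L·ρ)). With ε/D = 0.0015/0.31 = 0.00484, iterate starting from f = 0.02:
  f = 0.02 → V = √(2·4710·0.31/(0.02·3.63·788)) = 7.145 m/s; Re = ρVD/μ = 1.601e+06; f → 0.03017
  f = 0.03017 → V = 5.817 m/s; Re = 1.304e+06; f → 0.03019
Converged (Δf/f < 1%). With the final f = 0.03019: V = √(2·4710·0.31/(0.03019·3.63·788)) = 5.815 m/s.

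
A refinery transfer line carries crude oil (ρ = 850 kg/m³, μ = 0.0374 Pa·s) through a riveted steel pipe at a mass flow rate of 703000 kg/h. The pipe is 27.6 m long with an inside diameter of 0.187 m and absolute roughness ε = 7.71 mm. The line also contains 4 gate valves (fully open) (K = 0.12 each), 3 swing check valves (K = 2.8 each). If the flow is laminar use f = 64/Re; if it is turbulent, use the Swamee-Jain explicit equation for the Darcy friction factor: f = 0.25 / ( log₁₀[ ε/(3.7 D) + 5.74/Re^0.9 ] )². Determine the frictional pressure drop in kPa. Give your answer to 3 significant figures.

ΔP ≈ 557 kPa

ṁ = 703000 kg/h = 703000/3600 = 195.3 kg/s.
A = πD²/4 = π(0.187)²/4 = 0.02746 m²; mean velocity V = ṁ/(ρA) = 195.3/(850 · 0.02746) = 8.365 m/s.
Reynolds number Re = ρVD/μ = 850 · 8.365 · 0.187 / 0.0374 = 3.555e+04.
Re > 4000 → turbulent. Relative roughness ε/D = 0.00771/0.187 = 0.0412. Swamee-Jain: f = 0.25/(log₁₀[0.0412/3.7 + 5.74/3.555e+04^0.9])² = 0.25/(log₁₀[0.0111 + 0.00046])² = 0.25/(-1.935)² = 0.06674.
Total minor-loss coefficient ΣK = 4·0.12 + 3·2.8 = 8.88.
ΔP = [f·L/D + ΣK]·(ρV²/2) = [0.06674·27.6/0.187 + 8.88]·(850·8.365²/2) = [9.851 + 8.88]·2.974e+04 = 5.57e+05 Pa.
ΔP = 5.57e+05 Pa = 557 kPa.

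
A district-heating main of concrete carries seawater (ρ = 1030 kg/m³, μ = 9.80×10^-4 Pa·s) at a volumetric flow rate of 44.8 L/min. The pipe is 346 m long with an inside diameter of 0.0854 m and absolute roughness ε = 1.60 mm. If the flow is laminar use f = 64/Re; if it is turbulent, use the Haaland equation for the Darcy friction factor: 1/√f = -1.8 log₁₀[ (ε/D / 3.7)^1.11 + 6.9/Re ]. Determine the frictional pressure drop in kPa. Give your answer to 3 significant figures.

ΔP ≈ 1.80 kPa

Q = 44.8 L/min = 44.8/60000 = 0.0007467 m³/s.
Cross-sectional area A = πD²/4 = π(0.0854)²/4 = 0.005728 m²; mean velocity V = Q/A = 0.0007467/0.005728 = 0.1304 m/s.
Reynolds number Re = ρVD/μ = 1030 · 0.1304 · 0.0854 / 0.00098 = 1.17e+04.
Re > 4000 → turbulent. Relative roughness ε/D = 0.0016/0.0854 = 0.0187. Haaland: 1/√f = -1.8 log₁₀[(0.0187/3.7)^1.11 + 6.9/1.17e+04] = -1.8 log₁₀[0.00283 + 0.00059] = 4.439, so f = 0.05076.
Darcy-Weisbach: ΔP = f(L/D)(ρV²/2) = 0.05076·(346/0.0854)·(1030·0.1304²/2) = 0.05076·4052·8.751 = 1800 Pa.
ΔP = 1800 Pa = 1.80 kPa.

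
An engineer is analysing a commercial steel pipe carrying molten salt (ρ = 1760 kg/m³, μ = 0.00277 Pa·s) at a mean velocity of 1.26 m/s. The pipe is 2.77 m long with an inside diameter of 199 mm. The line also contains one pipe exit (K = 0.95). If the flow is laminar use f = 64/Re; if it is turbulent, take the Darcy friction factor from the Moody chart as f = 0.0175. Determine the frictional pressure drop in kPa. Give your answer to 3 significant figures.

Reynolds number Re = ρVD/μ = 1760 · 1.26 · 0.199 / 0.00277 = 1.593e+05.
Re > 4000 → turbulent; use the Moody-chart value f = 0.0175.
Total minor-loss coefficient ΣK = 1·0.95 = 0.95.
ΔP = [f·L/D + ΣK]·(ρV²/2) = [0.0175·2.77/0.199 + 0.95]·(1760·1.26²/2) = [0.2436 + 0.95]·1397 = 1668 Pa.
ΔP = 1668 Pa = 1.67 kPa.

ΔP ≈ 1.67 kPa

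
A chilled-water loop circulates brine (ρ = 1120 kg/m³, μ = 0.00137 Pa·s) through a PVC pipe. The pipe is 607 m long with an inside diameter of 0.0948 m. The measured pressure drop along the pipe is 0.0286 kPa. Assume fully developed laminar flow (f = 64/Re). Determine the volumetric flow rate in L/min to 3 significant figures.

Q ≈ 4.09 L/min

For laminar flow, f = 64/Re with Re = ρVD/μ, so Darcy-Weisbach reduces to ΔP = 32μLV/D². Solving for V: V = ΔP·D²/(32μL) = 28.6·(0.0948)²/(32·0.00137·607) = 0.009659 m/s.
Check: Re = ρVD/μ = 1120·0.009659·0.0948/0.00137 = 748.6 < 2300, so the laminar assumption holds.
Q = V·A = 0.009659·(π/4·0.0948²) = 6.818e-05 m³/s = 4.09 L/min.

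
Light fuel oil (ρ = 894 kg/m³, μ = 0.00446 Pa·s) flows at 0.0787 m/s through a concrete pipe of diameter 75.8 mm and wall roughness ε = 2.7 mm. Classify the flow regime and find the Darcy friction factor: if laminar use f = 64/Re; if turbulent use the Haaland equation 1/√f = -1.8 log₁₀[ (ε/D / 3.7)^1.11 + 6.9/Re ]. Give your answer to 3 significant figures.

Re = ρVD/μ = 894·0.0787·0.0758/0.00446 = 1196.
Re < 2300 → laminar, so f = 64/Re = 0.05352 (roughness is irrelevant in laminar flow).

f ≈ 0.0535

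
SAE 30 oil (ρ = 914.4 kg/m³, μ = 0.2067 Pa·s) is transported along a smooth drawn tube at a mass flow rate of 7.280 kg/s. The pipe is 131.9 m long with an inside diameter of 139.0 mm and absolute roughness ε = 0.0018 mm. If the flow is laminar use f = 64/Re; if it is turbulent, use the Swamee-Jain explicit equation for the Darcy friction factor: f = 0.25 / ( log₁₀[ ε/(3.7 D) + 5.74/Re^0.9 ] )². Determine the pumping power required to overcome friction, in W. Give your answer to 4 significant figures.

P ≈ 188.6 W

A = πD²/4 = π(0.139)²/4 = 0.01517 m²; mean velocity V = ṁ/(ρA) = 7.28/(914.4 · 0.01517) = 0.5247 m/s.
Reynolds number Re = ρVD/μ = 914.4 · 0.5247 · 0.139 / 0.207 = 322.6.
Re < 2300 → laminar flow, so f = 64/Re = 64/322.6 = 0.1984 (the turbulent correlation is not needed).
Darcy-Weisbach: ΔP = f(L/D)(ρV²/2) = 0.1984·(131.9/0.139)·(914.4·0.5247²/2) = 0.1984·948.9·125.9 = 2.369e+04 Pa.
Q = ṁ/ρ = 7.28/914.4 = 0.007962 m³/s.
Pumping power P = QΔP = 0.007962·2.369e+04 = 188.62 W = 188.6 W.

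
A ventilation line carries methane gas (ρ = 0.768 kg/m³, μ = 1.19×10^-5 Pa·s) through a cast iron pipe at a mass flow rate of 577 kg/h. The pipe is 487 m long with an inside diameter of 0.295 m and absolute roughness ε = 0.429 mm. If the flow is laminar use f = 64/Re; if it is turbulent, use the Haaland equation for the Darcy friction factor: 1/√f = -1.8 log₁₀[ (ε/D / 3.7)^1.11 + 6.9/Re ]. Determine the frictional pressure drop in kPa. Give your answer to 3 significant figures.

ṁ = 577 kg/h = 577/3600 = 0.1603 kg/s.
A = πD²/4 = π(0.295)²/4 = 0.06835 m²; mean velocity V = ṁ/(ρA) = 0.1603/(0.768 · 0.06835) = 3.053 m/s.
Reynolds number Re = ρVD/μ = 0.768 · 3.053 · 0.295 / 1.19e-05 = 5.813e+04.
Re > 4000 → turbulent. Relative roughness ε/D = 0.000429/0.295 = 0.00145. Haaland: 1/√f = -1.8 log₁₀[(0.00145/3.7)^1.11 + 6.9/5.813e+04] = -1.8 log₁₀[0.000166 + 0.000119] = 6.382, so f = 0.02455.
Darcy-Weisbach: ΔP = f(L/D)(ρV²/2) = 0.02455·(487/0.295)·(0.768·3.053²/2) = 0.02455·1651·3.58 = 145.1 Pa.
ΔP = 145.1 Pa = 0.145 kPa.

ΔP ≈ 0.145 kPa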